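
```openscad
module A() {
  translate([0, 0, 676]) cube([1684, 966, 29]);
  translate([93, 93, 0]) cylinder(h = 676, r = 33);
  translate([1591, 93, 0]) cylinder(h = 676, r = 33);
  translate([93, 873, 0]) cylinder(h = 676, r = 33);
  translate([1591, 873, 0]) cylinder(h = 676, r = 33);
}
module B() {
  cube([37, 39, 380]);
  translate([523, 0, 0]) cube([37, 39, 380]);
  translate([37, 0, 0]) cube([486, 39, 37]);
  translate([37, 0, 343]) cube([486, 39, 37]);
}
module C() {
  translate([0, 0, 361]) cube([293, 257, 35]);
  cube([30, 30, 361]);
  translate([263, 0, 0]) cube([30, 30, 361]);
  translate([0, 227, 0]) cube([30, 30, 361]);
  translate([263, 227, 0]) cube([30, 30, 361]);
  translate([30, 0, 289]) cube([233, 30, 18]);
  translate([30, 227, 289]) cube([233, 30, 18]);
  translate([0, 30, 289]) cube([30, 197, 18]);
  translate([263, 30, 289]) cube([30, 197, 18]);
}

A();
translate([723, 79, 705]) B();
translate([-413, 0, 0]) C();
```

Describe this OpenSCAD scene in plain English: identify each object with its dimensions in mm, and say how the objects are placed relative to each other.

A is a table with a 1684×966 mm rectangular top, 29 mm thick, top surface at z = 705 mm, supported by four round legs of 66 mm diameter, each leg's bounding box inset 60 mm from the nearest pair of top edges, running from the floor.

B is a rectangular picture frame lying in the x–z plane (depth along y). The opening is 486 mm wide (x) by 306 mm tall (z), surrounded by a border 37 mm wide on all four sides. The frame is 39 mm deep and is made of two full-height vertical stiles with two horizontal rails fitted between them.

C is a simple wooden stool: a rectangular seat 293 mm (x) by 257 mm (y), 35 mm thick, top face at z = 396 mm, on four square legs, each 30×30 mm in cross-section. The legs rest on z = 0, each flush with a corner of the seat. Four stretchers, 30 mm wide and 18 mm tall, connect adjacent legs with their undersides at z = 289 mm, each running between the inner faces of the legs it joins and aligned with the legs' outer faces on the other axis.

The picture frame is on top of the table. The stool is on the floor beside the table on its −x side.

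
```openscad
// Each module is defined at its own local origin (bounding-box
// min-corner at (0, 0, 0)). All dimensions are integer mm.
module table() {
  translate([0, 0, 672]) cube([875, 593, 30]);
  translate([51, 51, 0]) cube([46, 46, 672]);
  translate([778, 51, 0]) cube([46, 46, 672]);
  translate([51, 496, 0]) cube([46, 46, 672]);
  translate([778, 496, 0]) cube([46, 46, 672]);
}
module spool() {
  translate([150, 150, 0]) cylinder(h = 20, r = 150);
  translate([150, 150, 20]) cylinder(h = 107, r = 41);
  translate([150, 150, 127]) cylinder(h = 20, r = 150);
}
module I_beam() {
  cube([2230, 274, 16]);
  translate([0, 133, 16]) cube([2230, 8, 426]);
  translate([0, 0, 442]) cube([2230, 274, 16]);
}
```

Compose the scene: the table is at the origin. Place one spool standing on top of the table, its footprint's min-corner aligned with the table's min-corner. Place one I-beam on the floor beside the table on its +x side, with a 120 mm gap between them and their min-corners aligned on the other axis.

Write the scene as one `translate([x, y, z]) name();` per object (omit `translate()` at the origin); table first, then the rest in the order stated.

table();
translate([0, 0, 702]) spool();
translate([995, 0, 0]) I_beam();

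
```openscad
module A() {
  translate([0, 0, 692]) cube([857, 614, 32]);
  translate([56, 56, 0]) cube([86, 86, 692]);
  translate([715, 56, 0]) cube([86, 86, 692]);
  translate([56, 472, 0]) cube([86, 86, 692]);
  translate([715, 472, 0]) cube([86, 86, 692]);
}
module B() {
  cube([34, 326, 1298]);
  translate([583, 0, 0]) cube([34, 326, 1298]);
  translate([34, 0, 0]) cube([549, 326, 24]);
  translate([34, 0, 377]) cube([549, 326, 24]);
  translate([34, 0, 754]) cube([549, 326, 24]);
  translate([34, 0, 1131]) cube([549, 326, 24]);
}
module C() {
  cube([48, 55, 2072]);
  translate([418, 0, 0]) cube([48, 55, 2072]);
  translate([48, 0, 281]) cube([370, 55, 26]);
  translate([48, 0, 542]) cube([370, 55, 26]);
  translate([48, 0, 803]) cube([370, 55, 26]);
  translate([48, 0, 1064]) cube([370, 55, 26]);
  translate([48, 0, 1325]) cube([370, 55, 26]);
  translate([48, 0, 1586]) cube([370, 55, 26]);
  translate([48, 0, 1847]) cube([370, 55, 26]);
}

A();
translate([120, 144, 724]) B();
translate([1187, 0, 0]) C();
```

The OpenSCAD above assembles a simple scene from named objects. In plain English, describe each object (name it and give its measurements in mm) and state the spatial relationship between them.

A is a rectangular dining table. The top is 857×614×32 mm with its upper surface at z = 724 mm. It stands on four 86×86 mm square legs, each inset 56 mm from the nearest pair of top edges, running from the floor to the underside of the top.

B is an open bookshelf. Two side panels, each 34 mm thick, 326 mm deep and 1298 mm tall, stand 617 mm apart (outside-to-outside). Between them sit 4 shelves, each 24 mm thick and 326 mm deep, spanning the full gap between the sides. The bottom shelf rests on the floor (its underside at z = 0) and the clear gap between one shelf's top and the next shelf's underside is 353 mm.

C is a straight ladder. Two 48×55 mm vertical rails, 2072 mm tall, stand 466 mm apart (outside-to-outside) with their front faces coplanar on the −y side. 7 rungs, each 55 mm deep and 26 mm tall, span between the inner faces of the rails, front faces flush with the rails. The lowest rung's underside is at z = 281 mm and rungs are spaced 261 mm apart (underside to underside).

The bookshelf is on top of the table, centred. The ladder is on the floor beside the table on its +x side.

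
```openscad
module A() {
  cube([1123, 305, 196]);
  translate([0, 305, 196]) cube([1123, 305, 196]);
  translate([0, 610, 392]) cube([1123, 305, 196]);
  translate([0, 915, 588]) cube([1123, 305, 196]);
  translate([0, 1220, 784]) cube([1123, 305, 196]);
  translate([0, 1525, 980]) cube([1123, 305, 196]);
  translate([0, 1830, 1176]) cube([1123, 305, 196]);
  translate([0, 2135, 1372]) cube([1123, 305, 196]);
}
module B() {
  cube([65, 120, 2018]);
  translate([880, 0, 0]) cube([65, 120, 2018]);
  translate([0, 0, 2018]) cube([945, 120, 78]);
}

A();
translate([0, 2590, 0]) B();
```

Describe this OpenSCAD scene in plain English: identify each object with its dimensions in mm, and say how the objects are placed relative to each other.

A is a straight staircase of 8 solid steps. Each step is 1123 mm wide (x), 305 mm deep (y, the going) and 196 mm tall (the rise). The first step rests on the floor; each subsequent step sits one going further in +y and one rise higher in +z, directly behind and above the previous step with no overlap.

B is a rectangular door frame: two vertical jambs of 65×120 mm section, 2018 mm tall, with a clear opening 815 mm wide between their inner faces. A header 78 mm tall and 120 mm deep lies on top of the jambs and spans the full outside width.

The door frame is on the floor beside the staircase on its +y side.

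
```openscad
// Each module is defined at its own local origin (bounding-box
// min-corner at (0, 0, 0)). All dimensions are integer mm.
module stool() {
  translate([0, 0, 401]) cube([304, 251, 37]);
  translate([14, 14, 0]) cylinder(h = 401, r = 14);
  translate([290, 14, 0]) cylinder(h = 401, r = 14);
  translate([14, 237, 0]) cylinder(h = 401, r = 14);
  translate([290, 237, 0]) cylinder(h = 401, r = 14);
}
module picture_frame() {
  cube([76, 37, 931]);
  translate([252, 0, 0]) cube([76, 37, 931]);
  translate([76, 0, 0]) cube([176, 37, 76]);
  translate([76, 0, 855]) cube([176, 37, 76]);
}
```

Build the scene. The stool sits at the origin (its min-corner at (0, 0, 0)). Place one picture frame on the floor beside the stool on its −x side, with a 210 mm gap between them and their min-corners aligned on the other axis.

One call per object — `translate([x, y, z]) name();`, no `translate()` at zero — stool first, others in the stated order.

stool();
translate([-538, 0, 0]) picture_frame();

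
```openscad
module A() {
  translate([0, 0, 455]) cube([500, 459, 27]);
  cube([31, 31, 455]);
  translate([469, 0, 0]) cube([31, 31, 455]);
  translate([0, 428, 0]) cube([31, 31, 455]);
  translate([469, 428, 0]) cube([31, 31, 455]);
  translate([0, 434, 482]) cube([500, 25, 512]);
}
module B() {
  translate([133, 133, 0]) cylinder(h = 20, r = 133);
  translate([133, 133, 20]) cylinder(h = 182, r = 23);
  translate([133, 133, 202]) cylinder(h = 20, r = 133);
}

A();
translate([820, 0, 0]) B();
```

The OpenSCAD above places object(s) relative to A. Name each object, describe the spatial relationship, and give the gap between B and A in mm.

The spool's nearest face is 320 mm from the chair's +x face.

A is a chair. B is a spool. The spool is on the floor beside the chair on its +x side. The gap between the spool and the chair is 320 mm.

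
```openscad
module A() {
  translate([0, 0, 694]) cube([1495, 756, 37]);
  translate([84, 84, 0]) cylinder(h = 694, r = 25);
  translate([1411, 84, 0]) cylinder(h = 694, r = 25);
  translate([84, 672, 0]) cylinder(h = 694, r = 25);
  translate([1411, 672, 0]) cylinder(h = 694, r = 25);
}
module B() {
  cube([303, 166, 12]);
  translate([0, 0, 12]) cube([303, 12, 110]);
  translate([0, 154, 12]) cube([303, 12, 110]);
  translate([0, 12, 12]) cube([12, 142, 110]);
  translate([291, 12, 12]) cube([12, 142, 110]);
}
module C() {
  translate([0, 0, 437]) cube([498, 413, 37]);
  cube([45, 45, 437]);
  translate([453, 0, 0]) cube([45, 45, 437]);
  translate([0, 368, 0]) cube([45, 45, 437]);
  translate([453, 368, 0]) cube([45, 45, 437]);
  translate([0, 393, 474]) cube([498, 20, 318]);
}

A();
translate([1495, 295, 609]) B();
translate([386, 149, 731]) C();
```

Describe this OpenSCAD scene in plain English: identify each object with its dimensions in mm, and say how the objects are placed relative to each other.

A is a rectangular dining table. The top is 1495×756×37 mm with its upper surface at z = 731 mm. It stands on four round legs of 50 mm diameter, each leg's bounding box inset 59 mm from the nearest pair of top edges, running from the floor to the underside of the top.

B is an open-topped rectangular box: outside dimensions 303×166×122 mm, with a uniform wall and base thickness of 12 mm. The base is a full 303×166 slab on the floor; four walls sit on top of the base. The front and back walls (the −y and +y sides) span the full width; the two side walls fit between them.

C is a chair. The seat is a 498×413×37 mm slab with its top at z = 474 mm, on four 45×45 mm corner legs (flush with the seat edges, standing on z = 0). A flat backrest 20 mm thick, 318 mm tall, spans the full seat width and rises from the seat top along its +y edge, rear face flush with the rear of the seat.

The open box is beside the table with their tops flush at z = 731. The chair is on top of the table.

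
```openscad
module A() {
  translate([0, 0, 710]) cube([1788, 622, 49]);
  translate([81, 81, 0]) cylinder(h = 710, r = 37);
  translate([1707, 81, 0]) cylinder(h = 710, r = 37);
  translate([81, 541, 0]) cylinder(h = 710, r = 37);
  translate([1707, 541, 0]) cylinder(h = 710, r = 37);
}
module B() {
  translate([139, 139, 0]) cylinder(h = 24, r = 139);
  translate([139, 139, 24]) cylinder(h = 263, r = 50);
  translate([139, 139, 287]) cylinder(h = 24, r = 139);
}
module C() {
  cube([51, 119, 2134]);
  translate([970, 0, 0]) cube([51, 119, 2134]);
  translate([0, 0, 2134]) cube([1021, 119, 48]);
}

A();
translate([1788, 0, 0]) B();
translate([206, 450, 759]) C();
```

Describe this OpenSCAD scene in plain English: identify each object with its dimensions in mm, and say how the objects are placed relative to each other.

A is a rectangular dining table. The top is 1788×622×49 mm with its upper surface at z = 759 mm. It stands on four round legs of 74 mm diameter, each leg's bounding box inset 44 mm from the nearest pair of top edges, running from the floor to the underside of the top.

B is a spool: two coaxial disc flanges of radius 139 mm and thickness 24 mm, joined by a core cylinder of radius 50 mm and height 263 mm. The lower flange rests on z = 0 and the three cylinders share a vertical axis.

C is a rectangular door frame: two vertical jambs of 51×119 mm section, 2134 mm tall, with a clear opening 919 mm wide between their inner faces. A header 48 mm tall and 119 mm deep lies on top of the jambs and spans the full outside width.

The spool is against the table's +x side, with their −y faces flush. The door frame is on top of the table.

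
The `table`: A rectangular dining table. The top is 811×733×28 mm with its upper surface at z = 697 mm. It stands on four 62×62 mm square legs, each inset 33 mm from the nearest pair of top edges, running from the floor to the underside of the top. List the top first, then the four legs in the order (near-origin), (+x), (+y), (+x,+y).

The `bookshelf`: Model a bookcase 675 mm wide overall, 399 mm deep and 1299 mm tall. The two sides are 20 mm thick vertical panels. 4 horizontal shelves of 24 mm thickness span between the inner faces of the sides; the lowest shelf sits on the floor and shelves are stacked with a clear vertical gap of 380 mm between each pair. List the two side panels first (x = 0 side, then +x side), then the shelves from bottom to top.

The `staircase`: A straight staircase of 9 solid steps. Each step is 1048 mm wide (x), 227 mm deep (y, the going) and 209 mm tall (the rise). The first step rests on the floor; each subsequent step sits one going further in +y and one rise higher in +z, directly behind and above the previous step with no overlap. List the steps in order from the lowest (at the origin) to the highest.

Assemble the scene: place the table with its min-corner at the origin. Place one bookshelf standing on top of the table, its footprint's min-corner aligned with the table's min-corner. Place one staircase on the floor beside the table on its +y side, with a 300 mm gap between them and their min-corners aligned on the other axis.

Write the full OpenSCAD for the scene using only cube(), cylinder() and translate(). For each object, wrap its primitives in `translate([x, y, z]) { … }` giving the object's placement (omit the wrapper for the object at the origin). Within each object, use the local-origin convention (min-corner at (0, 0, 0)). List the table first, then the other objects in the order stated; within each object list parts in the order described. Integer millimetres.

translate([0, 0, 669]) cube([811, 733, 28]);
translate([33, 33, 0]) cube([62, 62, 669]);
translate([716, 33, 0]) cube([62, 62, 669]);
translate([33, 638, 0]) cube([62, 62, 669]);
translate([716, 638, 0]) cube([62, 62, 669]);
translate([0, 0, 697]) {
  cube([20, 399, 1299]);
  translate([655, 0, 0]) cube([20, 399, 1299]);
  translate([20, 0, 0]) cube([635, 399, 24]);
  translate([20, 0, 404]) cube([635, 399, 24]);
  translate([20, 0, 808]) cube([635, 399, 24]);
  translate([20, 0, 1212]) cube([635, 399, 24]);
}
translate([0, 1033, 0]) {
  cube([1048, 227, 209]);
  translate([0, 227, 209]) cube([1048, 227, 209]);
  translate([0, 454, 418]) cube([1048, 227, 209]);
  translate([0, 681, 627]) cube([1048, 227, 209]);
  translate([0, 908, 836]) cube([1048, 227, 209]);
  translate([0, 1135, 1045]) cube([1048, 227, 209]);
  translate([0, 1362, 1254]) cube([1048, 227, 209]);
  translate([0, 1589, 1463]) cube([1048, 227, 209]);
  translate([0, 1816, 1672]) cube([1048, 227, 209]);
}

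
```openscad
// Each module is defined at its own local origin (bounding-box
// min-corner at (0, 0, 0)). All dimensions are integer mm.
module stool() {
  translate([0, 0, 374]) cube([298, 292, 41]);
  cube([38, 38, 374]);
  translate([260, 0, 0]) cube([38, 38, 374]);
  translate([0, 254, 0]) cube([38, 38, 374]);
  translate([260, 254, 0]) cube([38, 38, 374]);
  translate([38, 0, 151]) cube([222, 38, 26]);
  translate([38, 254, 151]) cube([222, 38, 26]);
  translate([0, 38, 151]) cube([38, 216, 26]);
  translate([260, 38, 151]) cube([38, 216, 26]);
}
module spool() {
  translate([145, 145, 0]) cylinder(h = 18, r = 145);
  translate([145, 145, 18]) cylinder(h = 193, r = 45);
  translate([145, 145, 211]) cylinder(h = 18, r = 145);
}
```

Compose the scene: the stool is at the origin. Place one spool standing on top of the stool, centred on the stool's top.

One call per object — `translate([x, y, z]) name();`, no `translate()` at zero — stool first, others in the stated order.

stool();
translate([4, 1, 415]) spool();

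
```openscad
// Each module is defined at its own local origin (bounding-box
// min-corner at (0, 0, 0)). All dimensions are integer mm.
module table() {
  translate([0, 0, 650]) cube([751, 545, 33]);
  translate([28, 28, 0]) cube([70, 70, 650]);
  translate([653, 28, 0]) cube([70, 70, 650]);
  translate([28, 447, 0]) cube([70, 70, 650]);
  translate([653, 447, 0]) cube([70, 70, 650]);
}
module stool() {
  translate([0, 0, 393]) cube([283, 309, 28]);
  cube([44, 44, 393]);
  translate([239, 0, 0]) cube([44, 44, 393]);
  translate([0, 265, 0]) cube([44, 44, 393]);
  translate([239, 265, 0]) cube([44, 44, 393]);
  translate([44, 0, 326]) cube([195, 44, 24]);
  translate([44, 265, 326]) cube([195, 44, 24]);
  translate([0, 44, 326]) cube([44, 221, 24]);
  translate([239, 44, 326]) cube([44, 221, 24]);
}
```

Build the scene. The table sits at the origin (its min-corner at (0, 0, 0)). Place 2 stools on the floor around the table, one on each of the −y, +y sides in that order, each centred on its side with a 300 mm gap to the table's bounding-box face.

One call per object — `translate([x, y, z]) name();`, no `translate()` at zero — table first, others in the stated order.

table();
translate([234, -609, 0]) stool();
translate([234, 845, 0]) stool();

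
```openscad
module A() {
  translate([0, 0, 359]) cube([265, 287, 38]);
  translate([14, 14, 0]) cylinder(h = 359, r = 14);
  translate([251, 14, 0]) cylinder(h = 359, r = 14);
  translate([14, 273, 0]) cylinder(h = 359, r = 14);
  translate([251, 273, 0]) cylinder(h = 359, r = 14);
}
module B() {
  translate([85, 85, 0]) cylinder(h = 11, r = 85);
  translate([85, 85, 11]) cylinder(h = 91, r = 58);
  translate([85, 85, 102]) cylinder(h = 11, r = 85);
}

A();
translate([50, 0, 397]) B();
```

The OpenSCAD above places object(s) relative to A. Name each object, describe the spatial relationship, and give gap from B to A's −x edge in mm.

A is a stool. B is a spool. The spool is on top of the stool. The gap from the spool to the stool's −x edge is 50 mm.

The spool's min-x is at 50; the stool's min-x is 0; gap = 50 mm.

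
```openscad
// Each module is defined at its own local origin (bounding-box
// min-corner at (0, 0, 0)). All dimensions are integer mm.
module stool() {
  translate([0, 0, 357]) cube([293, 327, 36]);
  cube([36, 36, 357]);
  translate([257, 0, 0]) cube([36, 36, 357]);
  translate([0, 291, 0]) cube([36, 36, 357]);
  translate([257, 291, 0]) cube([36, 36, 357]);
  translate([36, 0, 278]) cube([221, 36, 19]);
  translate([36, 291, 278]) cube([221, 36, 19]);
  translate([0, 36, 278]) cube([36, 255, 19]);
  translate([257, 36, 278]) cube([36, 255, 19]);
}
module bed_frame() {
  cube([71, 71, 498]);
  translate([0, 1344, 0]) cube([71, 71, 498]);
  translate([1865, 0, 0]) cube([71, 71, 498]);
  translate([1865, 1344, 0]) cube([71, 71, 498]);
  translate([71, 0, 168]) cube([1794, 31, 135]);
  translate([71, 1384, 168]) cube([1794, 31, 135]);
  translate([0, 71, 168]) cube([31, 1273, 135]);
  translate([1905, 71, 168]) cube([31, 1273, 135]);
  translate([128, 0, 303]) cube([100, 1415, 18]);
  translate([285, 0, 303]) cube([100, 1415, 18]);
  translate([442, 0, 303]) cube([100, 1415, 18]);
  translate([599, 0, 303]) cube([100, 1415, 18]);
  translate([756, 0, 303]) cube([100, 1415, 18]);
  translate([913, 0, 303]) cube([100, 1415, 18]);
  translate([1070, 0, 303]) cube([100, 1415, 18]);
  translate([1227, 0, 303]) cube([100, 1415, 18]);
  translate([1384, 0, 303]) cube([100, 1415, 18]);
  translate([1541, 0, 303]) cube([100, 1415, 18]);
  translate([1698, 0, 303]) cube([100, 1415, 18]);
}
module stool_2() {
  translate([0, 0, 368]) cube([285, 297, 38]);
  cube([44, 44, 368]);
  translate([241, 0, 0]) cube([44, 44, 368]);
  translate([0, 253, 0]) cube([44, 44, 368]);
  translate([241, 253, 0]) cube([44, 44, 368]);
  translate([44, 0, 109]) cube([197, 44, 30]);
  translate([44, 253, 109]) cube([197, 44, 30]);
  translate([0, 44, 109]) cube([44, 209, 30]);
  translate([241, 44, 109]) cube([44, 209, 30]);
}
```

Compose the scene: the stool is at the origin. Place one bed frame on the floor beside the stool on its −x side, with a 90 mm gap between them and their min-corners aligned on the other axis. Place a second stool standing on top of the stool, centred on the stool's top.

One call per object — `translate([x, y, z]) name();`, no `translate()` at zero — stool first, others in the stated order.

stool();
translate([-2026, 0, 0]) bed_frame();
translate([4, 15, 393]) stool_2();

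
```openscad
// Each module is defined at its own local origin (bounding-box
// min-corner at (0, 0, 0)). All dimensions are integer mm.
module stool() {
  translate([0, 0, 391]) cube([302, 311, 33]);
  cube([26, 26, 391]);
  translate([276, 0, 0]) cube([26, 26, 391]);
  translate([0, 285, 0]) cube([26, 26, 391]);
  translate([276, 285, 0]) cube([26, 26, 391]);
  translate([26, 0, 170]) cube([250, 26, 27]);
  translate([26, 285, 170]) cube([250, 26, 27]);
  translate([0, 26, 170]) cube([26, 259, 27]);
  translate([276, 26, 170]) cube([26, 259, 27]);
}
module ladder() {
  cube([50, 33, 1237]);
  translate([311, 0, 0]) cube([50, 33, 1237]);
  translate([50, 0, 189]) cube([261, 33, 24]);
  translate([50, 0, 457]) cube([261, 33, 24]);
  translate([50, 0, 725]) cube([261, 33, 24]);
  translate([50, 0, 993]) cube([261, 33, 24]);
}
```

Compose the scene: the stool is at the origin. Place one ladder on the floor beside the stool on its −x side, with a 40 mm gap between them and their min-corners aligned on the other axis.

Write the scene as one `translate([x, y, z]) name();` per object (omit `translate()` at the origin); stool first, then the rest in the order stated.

stool();
translate([-401, 0, 0]) ladder();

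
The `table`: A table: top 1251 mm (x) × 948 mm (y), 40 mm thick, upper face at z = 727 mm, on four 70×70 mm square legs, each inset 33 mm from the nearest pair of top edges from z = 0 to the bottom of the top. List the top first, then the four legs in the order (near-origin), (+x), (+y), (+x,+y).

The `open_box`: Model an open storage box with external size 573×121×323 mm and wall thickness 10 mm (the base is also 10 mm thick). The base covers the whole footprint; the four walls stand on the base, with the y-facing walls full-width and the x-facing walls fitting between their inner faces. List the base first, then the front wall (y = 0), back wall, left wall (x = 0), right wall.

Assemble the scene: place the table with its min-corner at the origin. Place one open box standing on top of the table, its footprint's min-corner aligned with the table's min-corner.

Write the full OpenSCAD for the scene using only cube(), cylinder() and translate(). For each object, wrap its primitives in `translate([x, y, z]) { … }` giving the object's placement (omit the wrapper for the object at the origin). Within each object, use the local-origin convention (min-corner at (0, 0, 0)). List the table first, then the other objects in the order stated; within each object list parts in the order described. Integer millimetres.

translate([0, 0, 687]) cube([1251, 948, 40]);
translate([33, 33, 0]) cube([70, 70, 687]);
translate([1148, 33, 0]) cube([70, 70, 687]);
translate([33, 845, 0]) cube([70, 70, 687]);
translate([1148, 845, 0]) cube([70, 70, 687]);
translate([0, 0, 727]) {
  cube([573, 121, 10]);
  translate([0, 0, 10]) cube([573, 10, 313]);
  translate([0, 111, 10]) cube([573, 10, 313]);
  translate([0, 10, 10]) cube([10, 101, 313]);
  translate([563, 10, 10]) cube([10, 101, 313]);
}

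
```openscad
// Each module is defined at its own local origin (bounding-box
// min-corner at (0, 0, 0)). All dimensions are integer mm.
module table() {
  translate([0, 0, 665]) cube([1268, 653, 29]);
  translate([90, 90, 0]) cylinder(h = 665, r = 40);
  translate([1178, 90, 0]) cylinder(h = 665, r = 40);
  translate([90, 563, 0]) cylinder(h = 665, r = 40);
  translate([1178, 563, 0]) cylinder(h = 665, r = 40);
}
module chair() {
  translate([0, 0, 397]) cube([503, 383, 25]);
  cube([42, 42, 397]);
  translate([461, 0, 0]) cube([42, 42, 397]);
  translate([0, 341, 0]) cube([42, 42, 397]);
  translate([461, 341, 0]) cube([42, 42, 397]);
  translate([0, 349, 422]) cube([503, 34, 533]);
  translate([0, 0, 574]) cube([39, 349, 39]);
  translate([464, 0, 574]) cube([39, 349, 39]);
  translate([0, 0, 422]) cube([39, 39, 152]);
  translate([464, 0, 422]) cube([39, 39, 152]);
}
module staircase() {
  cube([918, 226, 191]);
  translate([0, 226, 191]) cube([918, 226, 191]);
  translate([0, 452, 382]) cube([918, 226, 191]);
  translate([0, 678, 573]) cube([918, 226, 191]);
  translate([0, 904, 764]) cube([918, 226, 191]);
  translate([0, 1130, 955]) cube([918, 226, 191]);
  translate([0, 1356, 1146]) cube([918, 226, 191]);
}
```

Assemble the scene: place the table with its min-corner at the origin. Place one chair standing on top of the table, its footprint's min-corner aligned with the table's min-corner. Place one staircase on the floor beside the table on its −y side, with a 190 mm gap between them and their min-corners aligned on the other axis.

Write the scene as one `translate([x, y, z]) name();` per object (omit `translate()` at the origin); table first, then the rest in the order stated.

table();
translate([0, 0, 694]) chair();
translate([0, -1772, 0]) staircase();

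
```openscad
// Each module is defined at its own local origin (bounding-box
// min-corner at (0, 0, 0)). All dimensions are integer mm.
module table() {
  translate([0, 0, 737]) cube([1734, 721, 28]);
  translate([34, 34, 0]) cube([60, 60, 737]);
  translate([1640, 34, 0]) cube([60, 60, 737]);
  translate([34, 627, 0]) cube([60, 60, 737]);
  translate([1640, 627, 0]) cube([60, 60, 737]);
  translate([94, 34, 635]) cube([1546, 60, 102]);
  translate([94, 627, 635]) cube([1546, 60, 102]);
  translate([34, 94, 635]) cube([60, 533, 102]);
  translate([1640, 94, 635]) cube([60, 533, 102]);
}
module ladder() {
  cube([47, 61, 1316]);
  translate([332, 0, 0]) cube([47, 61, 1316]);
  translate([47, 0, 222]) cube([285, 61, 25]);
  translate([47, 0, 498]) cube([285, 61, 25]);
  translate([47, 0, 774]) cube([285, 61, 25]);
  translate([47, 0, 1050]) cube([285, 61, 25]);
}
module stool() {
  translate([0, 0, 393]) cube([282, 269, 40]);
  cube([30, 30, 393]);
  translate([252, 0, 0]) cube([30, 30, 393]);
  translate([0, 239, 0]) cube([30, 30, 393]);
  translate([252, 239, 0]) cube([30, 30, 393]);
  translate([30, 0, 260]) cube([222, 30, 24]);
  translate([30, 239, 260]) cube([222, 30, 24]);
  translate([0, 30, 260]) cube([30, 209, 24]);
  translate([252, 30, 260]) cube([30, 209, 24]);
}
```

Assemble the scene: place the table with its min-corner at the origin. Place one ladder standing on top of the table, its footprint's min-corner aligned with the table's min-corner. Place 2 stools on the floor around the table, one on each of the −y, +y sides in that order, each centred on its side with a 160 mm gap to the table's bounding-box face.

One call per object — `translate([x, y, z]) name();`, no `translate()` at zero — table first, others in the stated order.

table();
translate([0, 0, 765]) ladder();
translate([726, -429, 0]) stool();
translate([726, 881, 0]) stool();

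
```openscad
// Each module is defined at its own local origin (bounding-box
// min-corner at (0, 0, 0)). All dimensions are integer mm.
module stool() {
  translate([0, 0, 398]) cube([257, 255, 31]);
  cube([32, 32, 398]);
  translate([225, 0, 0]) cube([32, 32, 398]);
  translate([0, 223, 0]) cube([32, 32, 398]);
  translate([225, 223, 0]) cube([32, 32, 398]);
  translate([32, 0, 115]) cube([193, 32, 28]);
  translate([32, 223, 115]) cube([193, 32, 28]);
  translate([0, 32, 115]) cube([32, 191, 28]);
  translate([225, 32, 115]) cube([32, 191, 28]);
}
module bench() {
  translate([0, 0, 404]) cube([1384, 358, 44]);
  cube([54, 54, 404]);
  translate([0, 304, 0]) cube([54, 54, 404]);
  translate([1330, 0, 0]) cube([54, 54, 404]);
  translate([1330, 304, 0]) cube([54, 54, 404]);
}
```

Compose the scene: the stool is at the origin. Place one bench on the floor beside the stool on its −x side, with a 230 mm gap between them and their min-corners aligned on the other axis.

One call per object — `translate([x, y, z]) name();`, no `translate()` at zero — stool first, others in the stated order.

stool();
translate([-1614, 0, 0]) bench();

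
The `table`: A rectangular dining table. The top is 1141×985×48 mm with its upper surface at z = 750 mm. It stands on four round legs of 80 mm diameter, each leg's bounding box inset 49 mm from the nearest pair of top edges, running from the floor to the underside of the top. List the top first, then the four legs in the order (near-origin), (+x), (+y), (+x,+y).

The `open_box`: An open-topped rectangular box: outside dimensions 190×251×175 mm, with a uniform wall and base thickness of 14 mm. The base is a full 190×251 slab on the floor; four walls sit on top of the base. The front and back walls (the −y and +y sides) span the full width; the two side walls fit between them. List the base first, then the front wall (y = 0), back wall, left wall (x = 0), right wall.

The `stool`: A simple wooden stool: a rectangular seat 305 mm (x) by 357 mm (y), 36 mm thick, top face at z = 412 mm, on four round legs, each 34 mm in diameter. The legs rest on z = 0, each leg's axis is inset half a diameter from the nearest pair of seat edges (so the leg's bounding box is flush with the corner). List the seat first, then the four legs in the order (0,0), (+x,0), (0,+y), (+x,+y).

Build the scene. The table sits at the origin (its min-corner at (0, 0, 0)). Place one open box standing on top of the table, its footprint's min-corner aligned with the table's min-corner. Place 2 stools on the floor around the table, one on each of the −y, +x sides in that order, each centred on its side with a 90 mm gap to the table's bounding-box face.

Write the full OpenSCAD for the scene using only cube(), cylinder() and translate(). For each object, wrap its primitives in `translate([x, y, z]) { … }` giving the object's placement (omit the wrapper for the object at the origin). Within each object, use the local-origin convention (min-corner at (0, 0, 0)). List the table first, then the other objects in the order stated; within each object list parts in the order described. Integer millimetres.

translate([0, 0, 702]) cube([1141, 985, 48]);
translate([89, 89, 0]) cylinder(h = 702, r = 40);
translate([1052, 89, 0]) cylinder(h = 702, r = 40);
translate([89, 896, 0]) cylinder(h = 702, r = 40);
translate([1052, 896, 0]) cylinder(h = 702, r = 40);
translate([0, 0, 750]) {
  cube([190, 251, 14]);
  translate([0, 0, 14]) cube([190, 14, 161]);
  translate([0, 237, 14]) cube([190, 14, 161]);
  translate([0, 14, 14]) cube([14, 223, 161]);
  translate([176, 14, 14]) cube([14, 223, 161]);
}
translate([418, -447, 0]) {
  translate([0, 0, 376]) cube([305, 357, 36]);
  translate([17, 17, 0]) cylinder(h = 376, r = 17);
  translate([288, 17, 0]) cylinder(h = 376, r = 17);
  translate([17, 340, 0]) cylinder(h = 376, r = 17);
  translate([288, 340, 0]) cylinder(h = 376, r = 17);
}
translate([1231, 314, 0]) {
  translate([0, 0, 376]) cube([305, 357, 36]);
  translate([17, 17, 0]) cylinder(h = 376, r = 17);
  translate([288, 17, 0]) cylinder(h = 376, r = 17);
  translate([17, 340, 0]) cylinder(h = 376, r = 17);
  translate([288, 340, 0]) cylinder(h = 376, r = 17);
}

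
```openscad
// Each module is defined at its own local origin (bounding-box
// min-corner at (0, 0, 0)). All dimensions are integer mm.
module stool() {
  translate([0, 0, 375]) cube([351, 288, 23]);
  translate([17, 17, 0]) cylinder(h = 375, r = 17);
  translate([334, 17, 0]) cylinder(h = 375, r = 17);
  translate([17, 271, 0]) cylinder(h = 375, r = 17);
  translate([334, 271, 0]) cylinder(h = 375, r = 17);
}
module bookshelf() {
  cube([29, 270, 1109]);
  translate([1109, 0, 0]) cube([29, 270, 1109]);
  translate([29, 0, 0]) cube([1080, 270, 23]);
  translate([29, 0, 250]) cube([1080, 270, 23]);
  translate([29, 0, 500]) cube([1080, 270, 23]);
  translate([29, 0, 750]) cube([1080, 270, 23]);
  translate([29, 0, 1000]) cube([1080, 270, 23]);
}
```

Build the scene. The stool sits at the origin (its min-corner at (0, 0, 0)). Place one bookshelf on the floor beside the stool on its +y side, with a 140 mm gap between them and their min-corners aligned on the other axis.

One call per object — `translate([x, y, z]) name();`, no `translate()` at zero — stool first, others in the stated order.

stool();
translate([0, 428, 0]) bookshelf();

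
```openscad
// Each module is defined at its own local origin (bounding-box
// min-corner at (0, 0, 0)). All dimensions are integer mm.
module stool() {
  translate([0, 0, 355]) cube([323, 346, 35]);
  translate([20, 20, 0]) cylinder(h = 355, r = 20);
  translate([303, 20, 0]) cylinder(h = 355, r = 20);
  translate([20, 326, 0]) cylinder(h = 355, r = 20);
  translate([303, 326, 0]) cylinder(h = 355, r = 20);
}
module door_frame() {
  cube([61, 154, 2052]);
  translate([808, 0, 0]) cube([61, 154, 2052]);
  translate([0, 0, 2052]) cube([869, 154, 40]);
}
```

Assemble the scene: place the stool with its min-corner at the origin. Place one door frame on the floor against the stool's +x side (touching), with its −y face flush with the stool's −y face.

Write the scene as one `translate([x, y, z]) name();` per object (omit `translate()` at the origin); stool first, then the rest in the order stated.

stool();
translate([323, 0, 0]) door_frame();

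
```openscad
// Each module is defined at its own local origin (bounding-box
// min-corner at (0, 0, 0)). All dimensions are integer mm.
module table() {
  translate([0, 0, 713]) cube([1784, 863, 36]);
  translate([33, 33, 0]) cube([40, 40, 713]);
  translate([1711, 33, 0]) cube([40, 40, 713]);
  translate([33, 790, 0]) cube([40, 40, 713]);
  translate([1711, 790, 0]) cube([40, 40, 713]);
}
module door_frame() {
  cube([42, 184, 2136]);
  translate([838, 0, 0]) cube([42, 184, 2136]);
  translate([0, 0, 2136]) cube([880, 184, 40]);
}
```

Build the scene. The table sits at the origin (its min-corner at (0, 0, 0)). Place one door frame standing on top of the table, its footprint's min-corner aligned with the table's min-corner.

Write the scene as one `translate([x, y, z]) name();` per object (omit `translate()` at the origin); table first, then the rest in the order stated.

table();
translate([0, 0, 749]) door_frame();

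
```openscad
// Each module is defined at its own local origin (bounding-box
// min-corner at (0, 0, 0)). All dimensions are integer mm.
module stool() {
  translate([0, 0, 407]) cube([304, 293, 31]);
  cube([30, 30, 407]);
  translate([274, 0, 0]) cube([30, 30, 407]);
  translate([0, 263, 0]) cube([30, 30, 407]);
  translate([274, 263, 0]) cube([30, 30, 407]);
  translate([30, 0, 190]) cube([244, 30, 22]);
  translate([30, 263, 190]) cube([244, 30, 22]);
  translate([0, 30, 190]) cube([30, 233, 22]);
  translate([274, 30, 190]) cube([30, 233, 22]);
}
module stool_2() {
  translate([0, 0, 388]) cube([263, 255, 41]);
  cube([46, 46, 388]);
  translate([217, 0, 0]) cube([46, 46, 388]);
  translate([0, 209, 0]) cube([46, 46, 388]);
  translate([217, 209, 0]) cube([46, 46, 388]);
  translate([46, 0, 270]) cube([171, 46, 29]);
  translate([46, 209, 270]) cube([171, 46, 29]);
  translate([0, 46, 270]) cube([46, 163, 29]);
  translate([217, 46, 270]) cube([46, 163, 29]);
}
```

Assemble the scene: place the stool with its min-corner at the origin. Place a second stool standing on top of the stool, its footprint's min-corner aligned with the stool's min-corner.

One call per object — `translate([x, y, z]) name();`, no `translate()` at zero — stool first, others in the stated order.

stool();
translate([0, 0, 438]) stool_2();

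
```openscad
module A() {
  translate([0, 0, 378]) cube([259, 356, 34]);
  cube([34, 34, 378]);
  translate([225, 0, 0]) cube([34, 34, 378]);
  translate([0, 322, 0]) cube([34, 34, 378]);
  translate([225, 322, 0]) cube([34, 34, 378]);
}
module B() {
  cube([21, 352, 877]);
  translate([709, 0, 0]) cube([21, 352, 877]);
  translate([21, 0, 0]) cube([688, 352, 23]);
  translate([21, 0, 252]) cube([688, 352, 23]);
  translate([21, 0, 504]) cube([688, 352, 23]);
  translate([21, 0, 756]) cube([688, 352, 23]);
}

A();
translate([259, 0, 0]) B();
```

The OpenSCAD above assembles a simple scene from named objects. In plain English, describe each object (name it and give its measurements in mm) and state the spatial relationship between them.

A is a four-legged stool. The seat is 259×356 mm, 34 mm thick, top at z = 412 mm. It stands on four square legs, each 34×34 mm in cross-section, from z = 0 to the seat underside, each flush with a corner of the seat.

B is an open bookshelf. Two side panels, each 21 mm thick, 352 mm deep and 877 mm tall, stand 730 mm apart (outside-to-outside). Between them sit 4 shelves, each 23 mm thick and 352 mm deep, spanning the full gap between the sides. The bottom shelf rests on the floor (its underside at z = 0) and the clear gap between one shelf's top and the next shelf's underside is 229 mm.

The bookshelf is against the stool's +x side, with their −y faces flush.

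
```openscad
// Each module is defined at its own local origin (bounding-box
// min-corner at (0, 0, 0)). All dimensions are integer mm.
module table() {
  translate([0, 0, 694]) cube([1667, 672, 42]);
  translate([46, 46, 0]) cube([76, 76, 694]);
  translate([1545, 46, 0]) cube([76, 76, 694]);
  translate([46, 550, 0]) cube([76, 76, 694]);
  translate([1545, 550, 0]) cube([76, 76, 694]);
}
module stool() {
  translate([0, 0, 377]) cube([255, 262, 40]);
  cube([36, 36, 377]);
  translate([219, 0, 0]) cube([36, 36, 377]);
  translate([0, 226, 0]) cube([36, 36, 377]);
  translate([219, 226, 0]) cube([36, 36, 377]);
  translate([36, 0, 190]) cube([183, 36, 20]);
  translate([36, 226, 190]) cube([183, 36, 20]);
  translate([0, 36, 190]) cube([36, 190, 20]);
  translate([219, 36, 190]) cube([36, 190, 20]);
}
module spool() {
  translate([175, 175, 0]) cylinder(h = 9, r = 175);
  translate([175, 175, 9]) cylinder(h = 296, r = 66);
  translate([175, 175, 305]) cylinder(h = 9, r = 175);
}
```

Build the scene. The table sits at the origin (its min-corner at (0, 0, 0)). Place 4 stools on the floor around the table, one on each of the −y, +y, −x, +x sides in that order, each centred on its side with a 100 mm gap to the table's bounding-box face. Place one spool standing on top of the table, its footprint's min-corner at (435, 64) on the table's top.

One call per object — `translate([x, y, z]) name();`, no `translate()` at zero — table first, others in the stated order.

table();
translate([706, -362, 0]) stool();
translate([706, 772, 0]) stool();
translate([-355, 205, 0]) stool();
translate([1767, 205, 0]) stool();
translate([435, 64, 736]) spool();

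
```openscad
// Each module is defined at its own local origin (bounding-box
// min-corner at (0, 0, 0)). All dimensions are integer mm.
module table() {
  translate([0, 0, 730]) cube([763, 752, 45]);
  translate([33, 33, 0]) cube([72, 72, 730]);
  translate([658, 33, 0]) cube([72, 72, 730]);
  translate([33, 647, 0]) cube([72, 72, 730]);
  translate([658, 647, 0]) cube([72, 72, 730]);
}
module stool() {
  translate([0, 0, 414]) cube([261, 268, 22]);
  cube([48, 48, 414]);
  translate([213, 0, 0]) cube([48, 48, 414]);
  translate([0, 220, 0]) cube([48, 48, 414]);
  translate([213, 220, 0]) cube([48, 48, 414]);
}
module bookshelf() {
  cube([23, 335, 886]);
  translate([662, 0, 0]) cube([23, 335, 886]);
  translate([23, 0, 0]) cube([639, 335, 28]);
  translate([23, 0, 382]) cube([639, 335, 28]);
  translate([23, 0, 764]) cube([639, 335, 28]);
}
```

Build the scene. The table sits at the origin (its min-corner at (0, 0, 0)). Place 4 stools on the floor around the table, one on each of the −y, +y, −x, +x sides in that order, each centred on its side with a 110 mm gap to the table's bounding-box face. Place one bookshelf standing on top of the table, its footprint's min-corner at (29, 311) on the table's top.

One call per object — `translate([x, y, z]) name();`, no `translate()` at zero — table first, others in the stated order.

table();
translate([251, -378, 0]) stool();
translate([251, 862, 0]) stool();
translate([-371, 242, 0]) stool();
translate([873, 242, 0]) stool();
translate([29, 311, 775]) bookshelf();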